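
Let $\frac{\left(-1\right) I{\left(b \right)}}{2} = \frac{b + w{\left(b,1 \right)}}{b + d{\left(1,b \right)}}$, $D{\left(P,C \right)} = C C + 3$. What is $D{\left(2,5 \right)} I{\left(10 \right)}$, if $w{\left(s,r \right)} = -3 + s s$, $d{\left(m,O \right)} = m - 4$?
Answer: $-856$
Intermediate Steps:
$d{\left(m,O \right)} = -4 + m$
$w{\left(s,r \right)} = -3 + s^{2}$
$D{\left(P,C \right)} = 3 + C^{2}$ ($D{\left(P,C \right)} = C^{2} + 3 = 3 + C^{2}$)
$I{\left(b \right)} = - \frac{2 \left(-3 + b + b^{2}\right)}{-3 + b}$ ($I{\left(b \right)} = - 2 \frac{b + \left(-3 + b^{2}\right)}{b + \left(-4 + 1\right)} = - 2 \frac{-3 + b + b^{2}}{b - 3} = - 2 \frac{-3 + b + b^{2}}{-3 + b} = - \frac{2 \left(-3 + b + b^{2}\right)}{-3 + b}$)
$D{\left(2,5 \right)} I{\left(10 \right)} = \left(3 + 5^{2}\right) \frac{2 \left(3 - 10 - 10^{2}\right)}{-3 + 10} = \left(3 + 25\right) \frac{2 \left(3 - 10 - 100\right)}{7} = 28 \cdot 2 \cdot \frac{1}{7} \left(3 - 10 - 100\right) = 28 \cdot 2 \cdot \frac{1}{7} \left(-107\right) = 28 \left(- \frac{214}{7}\right) = -856$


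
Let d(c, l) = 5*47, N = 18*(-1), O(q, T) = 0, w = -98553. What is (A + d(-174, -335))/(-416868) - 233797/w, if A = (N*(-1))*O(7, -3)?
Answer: 32479775947/13694530668 ≈ 2.3717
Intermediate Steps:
N = -18
A = 0 (A = -18*(-1)*0 = 18*0 = 0)
d(c, l) = 235
(A + d(-174, -335))/(-416868) - 233797/w = (0 + 235)/(-416868) - 233797/(-98553) = 235*(-1/416868) - 233797*(-1/98553) = -235/416868 + 233797/98553 = 32479775947/13694530668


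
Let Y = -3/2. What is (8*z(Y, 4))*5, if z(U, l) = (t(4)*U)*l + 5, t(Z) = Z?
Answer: -760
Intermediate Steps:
Y = -3/2 (Y = -3*1/2 = -3/2 ≈ -1.5000)
z(U, l) = 5 + 4*U*l (z(U, l) = (4*U)*l + 5 = 4*U*l + 5 = 5 + 4*U*l)
(8*z(Y, 4))*5 = (8*(5 + 4*(-3/2)*4))*5 = (8*(5 - 24))*5 = (8*(-19))*5 = -152*5 = -760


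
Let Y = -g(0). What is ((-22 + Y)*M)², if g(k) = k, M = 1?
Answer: 484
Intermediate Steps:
Y = 0 (Y = -1*0 = 0)
((-22 + Y)*M)² = ((-22 + 0)*1)² = (-22*1)² = (-22)² = 484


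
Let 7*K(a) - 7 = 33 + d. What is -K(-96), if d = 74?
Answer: -114/7 ≈ -16.286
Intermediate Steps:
K(a) = 114/7 (K(a) = 1 + (33 + 74)/7 = 1 + (1/7)*107 = 1 + 107/7 = 114/7)
-K(-96) = -1*114/7 = -114/7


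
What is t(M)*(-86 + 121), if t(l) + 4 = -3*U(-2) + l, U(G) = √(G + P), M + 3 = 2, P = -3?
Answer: -175 - 105*I*√5 ≈ -175.0 - 234.79*I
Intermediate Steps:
M = -1 (M = -3 + 2 = -1)
U(G) = √(-3 + G) (U(G) = √(G - 3) = √(-3 + G))
t(l) = -4 + l - 3*I*√5 (t(l) = -4 + (-3*√(-3 - 2) + l) = -4 + (-3*√(-5) + l) = -4 + (-3*I*√5 + l) = -4 + (l - 3*I*√5) = -4 + l - 3*I*√5)
t(M)*(-86 + 121) = (-4 - 1 - 3*I*√5)*(-86 + 121) = (-5 - 3*I*√5)*35 = -175 - 105*I*√5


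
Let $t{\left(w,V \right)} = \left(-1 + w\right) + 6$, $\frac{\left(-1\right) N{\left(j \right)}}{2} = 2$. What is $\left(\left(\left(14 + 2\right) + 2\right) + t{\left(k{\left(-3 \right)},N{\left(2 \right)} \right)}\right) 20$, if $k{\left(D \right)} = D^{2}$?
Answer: $640$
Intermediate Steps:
$N{\left(j \right)} = -4$ ($N{\left(j \right)} = \left(-2\right) 2 = -4$)
$t{\left(w,V \right)} = 5 + w$
$\left(\left(\left(14 + 2\right) + 2\right) + t{\left(k{\left(-3 \right)},N{\left(2 \right)} \right)}\right) 20 = \left(\left(\left(14 + 2\right) + 2\right) + \left(5 + \left(-3\right)^{2}\right)\right) 20 = \left(\left(16 + 2\right) + \left(5 + 9\right)\right) 20 = \left(18 + 14\right) 20 = 32 \cdot 20 = 640$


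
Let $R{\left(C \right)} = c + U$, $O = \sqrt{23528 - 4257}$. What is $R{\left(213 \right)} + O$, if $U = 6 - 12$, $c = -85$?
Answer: $-91 + \sqrt{19271} \approx 47.82$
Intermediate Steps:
$O = \sqrt{19271} \approx 138.82$
$U = -6$ ($U = 6 - 12 = -6$)
$R{\left(C \right)} = -91$ ($R{\left(C \right)} = -85 - 6 = -91$)
$R{\left(213 \right)} + O = -91 + \sqrt{19271}$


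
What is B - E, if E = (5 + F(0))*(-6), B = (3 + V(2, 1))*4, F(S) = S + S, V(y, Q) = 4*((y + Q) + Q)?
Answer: 106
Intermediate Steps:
V(y, Q) = 4*y + 8*Q (V(y, Q) = 4*((Q + y) + Q) = 4*(y + 2*Q) = 4*y + 8*Q)
F(S) = 2*S
B = 76 (B = (3 + (4*2 + 8*1))*4 = (3 + (8 + 8))*4 = (3 + 16)*4 = 19*4 = 76)
E = -30 (E = (5 + 2*0)*(-6) = (5 + 0)*(-6) = 5*(-6) = -30)
B - E = 76 - 1*(-30) = 76 + 30 = 106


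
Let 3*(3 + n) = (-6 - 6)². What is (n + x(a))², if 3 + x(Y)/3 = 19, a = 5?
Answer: 8649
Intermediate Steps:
x(Y) = 48 (x(Y) = -9 + 3*19 = -9 + 57 = 48)
n = 45 (n = -3 + (-6 - 6)²/3 = -3 + (⅓)*(-12)² = -3 + (⅓)*144 = -3 + 48 = 45)
(n + x(a))² = (45 + 48)² = 93² = 8649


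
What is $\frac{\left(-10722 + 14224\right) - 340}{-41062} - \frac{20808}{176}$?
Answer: $- \frac{53435913}{451682} \approx -118.3$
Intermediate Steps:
$\frac{\left(-10722 + 14224\right) - 340}{-41062} - \frac{20808}{176} = \left(3502 - 340\right) \left(- \frac{1}{41062}\right) - \frac{2601}{22} = 3162 \left(- \frac{1}{41062}\right) - \frac{2601}{22} = - \frac{1581}{20531} - \frac{2601}{22} = - \frac{53435913}{451682}$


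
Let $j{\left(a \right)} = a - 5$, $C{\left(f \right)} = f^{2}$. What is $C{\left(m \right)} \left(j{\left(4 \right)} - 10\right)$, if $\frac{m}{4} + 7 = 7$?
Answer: $0$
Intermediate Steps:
$m = 0$ ($m = -28 + 4 \cdot 7 = -28 + 28 = 0$)
$j{\left(a \right)} = -5 + a$
$C{\left(m \right)} \left(j{\left(4 \right)} - 10\right) = 0^{2} \left(\left(-5 + 4\right) - 10\right) = 0 \left(-1 - 10\right) = 0 \left(-11\right) = 0$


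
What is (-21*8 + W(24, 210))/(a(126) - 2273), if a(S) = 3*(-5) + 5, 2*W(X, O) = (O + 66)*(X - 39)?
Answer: 746/761 ≈ 0.98029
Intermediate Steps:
W(X, O) = (-39 + X)*(66 + O)/2 (W(X, O) = ((O + 66)*(X - 39))/2 = ((66 + O)*(-39 + X))/2 = ((-39 + X)*(66 + O))/2 = (-39 + X)*(66 + O)/2)
a(S) = -10 (a(S) = -15 + 5 = -10)
(-21*8 + W(24, 210))/(a(126) - 2273) = (-21*8 + (-1287 + 33*24 - 39/2*210 + (1/2)*210*24))/(-10 - 2273) = (-168 + (-1287 + 792 - 4095 + 2520))/(-2283) = (-168 - 2070)*(-1/2283) = -2238*(-1/2283) = 746/761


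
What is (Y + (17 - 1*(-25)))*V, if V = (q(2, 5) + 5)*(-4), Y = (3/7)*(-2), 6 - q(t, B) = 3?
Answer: -9216/7 ≈ -1316.6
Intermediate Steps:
q(t, B) = 3 (q(t, B) = 6 - 1*3 = 6 - 3 = 3)
Y = -6/7 (Y = (3*(⅐))*(-2) = (3/7)*(-2) = -6/7 ≈ -0.85714)
V = -32 (V = (3 + 5)*(-4) = 8*(-4) = -32)
(Y + (17 - 1*(-25)))*V = (-6/7 + (17 - 1*(-25)))*(-32) = (-6/7 + (17 + 25))*(-32) = (-6/7 + 42)*(-32) = (288/7)*(-32) = -9216/7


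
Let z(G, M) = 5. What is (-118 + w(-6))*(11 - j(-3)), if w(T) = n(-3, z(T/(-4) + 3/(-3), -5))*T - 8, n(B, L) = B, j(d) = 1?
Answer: -1080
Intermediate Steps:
w(T) = -8 - 3*T (w(T) = -3*T - 8 = -8 - 3*T)
(-118 + w(-6))*(11 - j(-3)) = (-118 + (-8 - 3*(-6)))*(11 - 1*1) = (-118 + (-8 + 18))*(11 - 1) = (-118 + 10)*10 = -108*10 = -1080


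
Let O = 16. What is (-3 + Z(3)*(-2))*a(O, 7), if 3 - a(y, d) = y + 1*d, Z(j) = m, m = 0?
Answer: 60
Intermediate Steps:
Z(j) = 0
a(y, d) = 3 - d - y (a(y, d) = 3 - (y + 1*d) = 3 - (y + d) = 3 - (d + y) = 3 + (-d - y) = 3 - d - y)
(-3 + Z(3)*(-2))*a(O, 7) = (-3 + 0*(-2))*(3 - 1*7 - 1*16) = (-3 + 0)*(3 - 7 - 16) = -3*(-20) = 60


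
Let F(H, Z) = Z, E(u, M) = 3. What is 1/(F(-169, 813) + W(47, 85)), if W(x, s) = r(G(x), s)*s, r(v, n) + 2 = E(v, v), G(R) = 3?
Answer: 1/898 ≈ 0.0011136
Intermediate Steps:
r(v, n) = 1 (r(v, n) = -2 + 3 = 1)
W(x, s) = s (W(x, s) = 1*s = s)
1/(F(-169, 813) + W(47, 85)) = 1/(813 + 85) = 1/898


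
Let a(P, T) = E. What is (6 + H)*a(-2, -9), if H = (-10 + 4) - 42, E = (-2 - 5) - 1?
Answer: 336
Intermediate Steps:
E = -8 (E = -7 - 1 = -8)
a(P, T) = -8
H = -48 (H = -6 - 42 = -48)
(6 + H)*a(-2, -9) = (6 - 48)*(-8) = -42*(-8) = 336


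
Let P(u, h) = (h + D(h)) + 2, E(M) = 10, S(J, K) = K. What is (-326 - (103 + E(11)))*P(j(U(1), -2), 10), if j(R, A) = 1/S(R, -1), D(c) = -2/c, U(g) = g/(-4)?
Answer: -25901/5 ≈ -5180.2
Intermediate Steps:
U(g) = -g/4 (U(g) = g*(-¼) = -g/4)
j(R, A) = -1 (j(R, A) = 1/(-1) = -1)
P(u, h) = 2 + h - 2/h (P(u, h) = (h - 2/h) + 2 = 2 + h - 2/h)
(-326 - (103 + E(11)))*P(j(U(1), -2), 10) = (-326 - (103 + 10))*(2 + 10 - 2/10) = (-326 - 1*113)*(2 + 10 - 2*⅒) = (-326 - 113)*(2 + 10 - ⅕) = -439*59/5 = -25901/5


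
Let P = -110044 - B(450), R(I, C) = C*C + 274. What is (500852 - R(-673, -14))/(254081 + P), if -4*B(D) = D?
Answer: 1000764/288299 ≈ 3.4713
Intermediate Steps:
B(D) = -D/4
R(I, C) = 274 + C² (R(I, C) = C² + 274 = 274 + C²)
P = -219863/2 (P = -110044 - (-1)*450/4 = -110044 - 1*(-225/2) = -110044 + 225/2 = -219863/2 ≈ -1.0993e+5)
(500852 - R(-673, -14))/(254081 + P) = (500852 - (274 + (-14)²))/(254081 - 219863/2) = (500852 - (274 + 196))/(288299/2) = (500852 - 1*470)*(2/288299) = (500852 - 470)*(2/288299) = 500382*(2/288299) = 1000764/288299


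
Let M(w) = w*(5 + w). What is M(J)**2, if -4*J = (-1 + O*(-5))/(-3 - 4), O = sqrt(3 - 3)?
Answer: 19321/614656 ≈ 0.031434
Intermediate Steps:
O = 0 (O = sqrt(0) = 0)
J = -1/28 (J = -(-1 + 0*(-5))/(4*(-3 - 4)) = -(-1 + 0)/(4*(-7)) = -(-1)*(-1)/(4*7) = -1/4*1/7 = -1/28 ≈ -0.035714)
M(J)**2 = (-(5 - 1/28)/28)**2 = (-1/28*139/28)**2 = (-139/784)**2 = 19321/614656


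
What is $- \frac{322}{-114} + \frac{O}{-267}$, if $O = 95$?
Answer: $\frac{12524}{5073} \approx 2.4688$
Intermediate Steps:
$- \frac{322}{-114} + \frac{O}{-267} = - \frac{322}{-114} + \frac{95}{-267} = \left(-322\right) \left(- \frac{1}{114}\right) + 95 \left(- \frac{1}{267}\right) = \frac{161}{57} - \frac{95}{267} = \frac{12524}{5073}$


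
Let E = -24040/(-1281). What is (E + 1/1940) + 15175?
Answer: 37758638381/2485140 ≈ 15194.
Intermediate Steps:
E = 24040/1281 (E = -24040*(-1/1281) = 24040/1281 ≈ 18.767)
(E + 1/1940) + 15175 = (24040/1281 + 1/1940) + 15175 = 46638881/2485140 + 15175 = 37758638381/2485140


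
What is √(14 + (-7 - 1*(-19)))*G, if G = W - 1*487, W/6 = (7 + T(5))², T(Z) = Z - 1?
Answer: 239*√26 ≈ 1218.7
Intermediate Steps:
T(Z) = -1 + Z
W = 726 (W = 6*(7 + (-1 + 5))² = 6*(7 + 4)² = 6*11² = 6*121 = 726)
G = 239 (G = 726 - 1*487 = 726 - 487 = 239)
√(14 + (-7 - 1*(-19)))*G = √(14 + (-7 - 1*(-19)))*239 = √(14 + (-7 + 19))*239 = √(14 + 12)*239 = √26*239 = 239*√26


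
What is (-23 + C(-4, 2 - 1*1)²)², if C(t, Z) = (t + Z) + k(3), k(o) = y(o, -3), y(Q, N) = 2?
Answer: 484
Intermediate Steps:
k(o) = 2
C(t, Z) = 2 + Z + t (C(t, Z) = (t + Z) + 2 = (Z + t) + 2 = 2 + Z + t)
(-23 + C(-4, 2 - 1*1)²)² = (-23 + (2 + (2 - 1*1) - 4)²)² = (-23 + (2 + (2 - 1) - 4)²)² = (-23 + (2 + 1 - 4)²)² = (-23 + (-1)²)² = (-23 + 1)² = (-22)² = 484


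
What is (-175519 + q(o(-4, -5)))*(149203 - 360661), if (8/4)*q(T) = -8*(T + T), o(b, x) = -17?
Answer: 37086138414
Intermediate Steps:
q(T) = -8*T (q(T) = (-8*(T + T))/2 = (-16*T)/2 = -8*T)
(-175519 + q(o(-4, -5)))*(149203 - 360661) = (-175519 - 8*(-17))*(149203 - 360661) = (-175519 + 136)*(-211458) = -175383*(-211458) = 37086138414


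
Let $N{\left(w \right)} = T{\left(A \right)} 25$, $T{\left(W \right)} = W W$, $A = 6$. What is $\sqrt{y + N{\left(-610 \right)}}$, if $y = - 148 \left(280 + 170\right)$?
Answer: $30 i \sqrt{73} \approx 256.32 i$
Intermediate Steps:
$T{\left(W \right)} = W^{2}$
$y = -66600$ ($y = \left(-148\right) 450 = -66600$)
$N{\left(w \right)} = 900$ ($N{\left(w \right)} = 6^{2} \cdot 25 = 36 \cdot 25 = 900$)
$\sqrt{y + N{\left(-610 \right)}} = \sqrt{-66600 + 900} = \sqrt{-65700} = 30 i \sqrt{73}$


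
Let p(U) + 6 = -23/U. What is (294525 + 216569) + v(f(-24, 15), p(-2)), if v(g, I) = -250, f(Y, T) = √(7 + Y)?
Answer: 510844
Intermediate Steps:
p(U) = -6 - 23/U
(294525 + 216569) + v(f(-24, 15), p(-2)) = (294525 + 216569) - 250 = 511094 - 250 = 510844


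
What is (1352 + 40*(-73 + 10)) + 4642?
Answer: 3474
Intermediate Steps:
(1352 + 40*(-73 + 10)) + 4642 = (1352 + 40*(-63)) + 4642 = (1352 - 2520) + 4642 = -1168 + 4642 = 3474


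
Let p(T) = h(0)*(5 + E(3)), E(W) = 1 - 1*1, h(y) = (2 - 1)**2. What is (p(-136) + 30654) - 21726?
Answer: 8933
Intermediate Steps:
h(y) = 1 (h(y) = 1**2 = 1)
E(W) = 0 (E(W) = 1 - 1 = 0)
p(T) = 5 (p(T) = 1*(5 + 0) = 1*5 = 5)
(p(-136) + 30654) - 21726 = (5 + 30654) - 21726 = 30659 - 21726 = 8933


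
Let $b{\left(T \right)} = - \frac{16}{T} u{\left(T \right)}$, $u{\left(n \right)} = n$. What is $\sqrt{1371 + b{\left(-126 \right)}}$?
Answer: $\sqrt{1355} \approx 36.81$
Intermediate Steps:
$b{\left(T \right)} = -16$ ($b{\left(T \right)} = - \frac{16}{T} T = -16$)
$\sqrt{1371 + b{\left(-126 \right)}} = \sqrt{1371 - 16} = \sqrt{1355}$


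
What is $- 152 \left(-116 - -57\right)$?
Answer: $8968$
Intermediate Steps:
$- 152 \left(-116 - -57\right) = - 152 \left(-116 + 57\right) = \left(-152\right) \left(-59\right) = 8968$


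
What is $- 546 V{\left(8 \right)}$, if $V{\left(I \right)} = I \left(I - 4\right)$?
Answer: $-17472$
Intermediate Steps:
$V{\left(I \right)} = I \left(-4 + I\right)$
$- 546 V{\left(8 \right)} = - 546 \cdot 8 \left(-4 + 8\right) = - 546 \cdot 8 \cdot 4 = \left(-546\right) 32 = -17472$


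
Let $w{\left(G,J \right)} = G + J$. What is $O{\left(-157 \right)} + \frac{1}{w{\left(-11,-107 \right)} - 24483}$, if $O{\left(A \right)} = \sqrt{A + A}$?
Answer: $- \frac{1}{24601} + i \sqrt{314} \approx -4.0649 \cdot 10^{-5} + 17.72 i$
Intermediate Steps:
$O{\left(A \right)} = \sqrt{2} \sqrt{A}$ ($O{\left(A \right)} = \sqrt{2 A} = \sqrt{2} \sqrt{A}$)
$O{\left(-157 \right)} + \frac{1}{w{\left(-11,-107 \right)} - 24483} = \sqrt{2} \sqrt{-157} + \frac{1}{\left(-11 - 107\right) - 24483} = \sqrt{2} i \sqrt{157} + \frac{1}{-118 - 24483} = i \sqrt{314} + \frac{1}{-24601} = i \sqrt{314} - \frac{1}{24601} = - \frac{1}{24601} + i \sqrt{314}$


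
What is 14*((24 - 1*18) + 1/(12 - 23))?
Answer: 910/11 ≈ 82.727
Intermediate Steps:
14*((24 - 1*18) + 1/(12 - 23)) = 14*((24 - 18) + 1/(-11)) = 14*(6 - 1/11) = 14*(65/11) = 910/11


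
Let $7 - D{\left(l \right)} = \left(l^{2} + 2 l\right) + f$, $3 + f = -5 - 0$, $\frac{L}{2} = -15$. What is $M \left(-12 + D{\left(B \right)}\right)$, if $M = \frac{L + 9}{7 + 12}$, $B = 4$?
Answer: $\frac{441}{19} \approx 23.211$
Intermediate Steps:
$L = -30$ ($L = 2 \left(-15\right) = -30$)
$f = -8$ ($f = -3 - 5 = -8$)
$D{\left(l \right)} = 15 - l^{2} - 2 l$ ($D{\left(l \right)} = 7 - \left(\left(l^{2} + 2 l\right) - 8\right) = 7 - \left(-8 + l^{2} + 2 l\right) = 15 - l^{2} - 2 l$)
$M = - \frac{21}{19}$ ($M = \frac{-30 + 9}{7 + 12} = - \frac{21}{19} \approx -1.1053$)
$M \left(-12 + D{\left(B \right)}\right) = - \frac{21 \left(-12 - 9\right)}{19} = \left(- \frac{21}{19}\right) \left(-21\right) = \frac{441}{19}$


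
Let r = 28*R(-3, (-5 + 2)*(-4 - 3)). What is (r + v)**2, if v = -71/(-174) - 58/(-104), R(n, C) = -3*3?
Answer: 1289766791041/20466576 ≈ 63018.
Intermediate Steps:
R(n, C) = -9
v = 4369/4524 (v = -71*(-1/174) - 58*(-1/104) = 71/174 + 29/52 = 4369/4524 ≈ 0.96574)
r = -252 (r = 28*(-9) = -252)
(r + v)**2 = (-252 + 4369/4524)**2 = (-1135679/4524)**2 = 1289766791041/20466576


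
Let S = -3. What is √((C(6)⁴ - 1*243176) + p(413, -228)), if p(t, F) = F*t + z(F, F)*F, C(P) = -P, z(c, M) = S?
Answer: 16*I*√1310 ≈ 579.1*I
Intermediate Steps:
z(c, M) = -3
p(t, F) = -3*F + F*t (p(t, F) = F*t - 3*F = -3*F + F*t)
√((C(6)⁴ - 1*243176) + p(413, -228)) = √(((-1*6)⁴ - 1*243176) - 228*(-3 + 413)) = √(((-6)⁴ - 243176) - 228*410) = √((1296 - 243176) - 93480) = √(-241880 - 93480) = √(-335360) = 16*I*√1310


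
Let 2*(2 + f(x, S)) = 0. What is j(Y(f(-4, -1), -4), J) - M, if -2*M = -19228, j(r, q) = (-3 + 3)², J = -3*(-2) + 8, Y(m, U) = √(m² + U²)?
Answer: -9614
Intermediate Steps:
f(x, S) = -2 (f(x, S) = -2 + (½)*0 = -2 + 0 = -2)
Y(m, U) = √(U² + m²)
J = 14 (J = 6 + 8 = 14)
j(r, q) = 0 (j(r, q) = 0² = 0)
M = 9614 (M = -½*(-19228) = 9614)
j(Y(f(-4, -1), -4), J) - M = 0 - 1*9614 = 0 - 9614 = -9614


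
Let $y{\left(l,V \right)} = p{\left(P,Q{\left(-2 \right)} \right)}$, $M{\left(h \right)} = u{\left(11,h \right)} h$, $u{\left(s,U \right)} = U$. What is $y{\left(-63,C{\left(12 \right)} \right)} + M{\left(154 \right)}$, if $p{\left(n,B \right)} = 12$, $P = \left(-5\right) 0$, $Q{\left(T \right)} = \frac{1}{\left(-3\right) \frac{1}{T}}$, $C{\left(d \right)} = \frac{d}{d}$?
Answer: $23728$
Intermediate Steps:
$C{\left(d \right)} = 1$
$Q{\left(T \right)} = - \frac{T}{3}$
$P = 0$
$M{\left(h \right)} = h^{2}$ ($M{\left(h \right)} = h h = h^{2}$)
$y{\left(l,V \right)} = 12$
$y{\left(-63,C{\left(12 \right)} \right)} + M{\left(154 \right)} = 12 + 154^{2} = 12 + 23716 = 23728$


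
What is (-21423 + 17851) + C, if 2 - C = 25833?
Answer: -29403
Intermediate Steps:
C = -25831 (C = 2 - 1*25833 = 2 - 25833 = -25831)
(-21423 + 17851) + C = (-21423 + 17851) - 25831 = -3572 - 25831 = -29403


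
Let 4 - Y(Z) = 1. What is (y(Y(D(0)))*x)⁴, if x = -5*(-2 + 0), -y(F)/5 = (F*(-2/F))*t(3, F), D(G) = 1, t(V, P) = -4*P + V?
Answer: 656100000000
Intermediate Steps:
t(V, P) = V - 4*P
Y(Z) = 3 (Y(Z) = 4 - 1*1 = 4 - 1 = 3)
y(F) = 30 - 40*F (y(F) = -5*F*(-2/F)*(3 - 4*F) = -(-10)*(3 - 4*F) = -5*(-6 + 8*F) = 30 - 40*F)
x = 10 (x = -5*(-2) = 10)
(y(Y(D(0)))*x)⁴ = ((30 - 40*3)*10)⁴ = ((30 - 120)*10)⁴ = (-90*10)⁴ = (-900)⁴ = 656100000000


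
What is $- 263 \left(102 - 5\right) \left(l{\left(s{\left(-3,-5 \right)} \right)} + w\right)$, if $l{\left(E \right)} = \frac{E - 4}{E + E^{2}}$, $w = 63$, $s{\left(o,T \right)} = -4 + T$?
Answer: $- \frac{115386253}{72} \approx -1.6026 \cdot 10^{6}$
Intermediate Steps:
$l{\left(E \right)} = \frac{-4 + E}{E + E^{2}}$
$- 263 \left(102 - 5\right) \left(l{\left(s{\left(-3,-5 \right)} \right)} + w\right) = - 263 \left(102 - 5\right) \left(\frac{-4 - 9}{\left(-4 - 5\right) \left(1 - 9\right)} + 63\right) = - 263 \cdot 97 \left(\frac{-4 - 9}{\left(-9\right) \left(1 - 9\right)} + 63\right) = - 263 \cdot 97 \left(\left(- \frac{1}{9}\right) \frac{1}{-8} \left(-13\right) + 63\right) = - 263 \cdot 97 \left(\left(- \frac{1}{9}\right) \left(- \frac{1}{8}\right) \left(-13\right) + 63\right) = - 263 \cdot 97 \left(- \frac{13}{72} + 63\right) = - 263 \cdot 97 \cdot \frac{4523}{72} = \left(-263\right) \frac{438731}{72} = - \frac{115386253}{72}$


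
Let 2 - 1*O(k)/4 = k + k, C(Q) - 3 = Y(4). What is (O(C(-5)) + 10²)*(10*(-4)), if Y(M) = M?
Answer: -2080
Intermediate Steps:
C(Q) = 7 (C(Q) = 3 + 4 = 7)
O(k) = 8 - 8*k (O(k) = 8 - 4*(k + k) = 8 - 8*k)
(O(C(-5)) + 10²)*(10*(-4)) = ((8 - 8*7) + 10²)*(10*(-4)) = ((8 - 56) + 100)*(-40) = (-48 + 100)*(-40) = 52*(-40) = -2080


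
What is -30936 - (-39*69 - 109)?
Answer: -28136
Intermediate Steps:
-30936 - (-39*69 - 109) = -30936 - (-2691 - 109) = -30936 - 1*(-2800) = -30936 + 2800 = -28136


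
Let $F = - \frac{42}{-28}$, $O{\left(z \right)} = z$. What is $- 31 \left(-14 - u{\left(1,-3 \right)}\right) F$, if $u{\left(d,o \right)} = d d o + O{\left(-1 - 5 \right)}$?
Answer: $\frac{465}{2} \approx 232.5$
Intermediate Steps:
$u{\left(d,o \right)} = -6 + o d^{2}$ ($u{\left(d,o \right)} = d d o - 6 = d^{2} o - 6 = o d^{2} - 6 = -6 + o d^{2}$)
$F = \frac{3}{2}$ ($F = \left(-42\right) \left(- \frac{1}{28}\right) = \frac{3}{2} \approx 1.5$)
$- 31 \left(-14 - u{\left(1,-3 \right)}\right) F = - 31 \left(-14 - \left(-6 - 3 \cdot 1^{2}\right)\right) \frac{3}{2} = - 31 \left(-14 - \left(-6 - 3\right)\right) \frac{3}{2} = - 31 \left(-14 - -9\right) \frac{3}{2} = - 31 \left(-14 + 9\right) \frac{3}{2} = \left(-31\right) \left(-5\right) \frac{3}{2} = 155 \cdot \frac{3}{2} = \frac{465}{2}$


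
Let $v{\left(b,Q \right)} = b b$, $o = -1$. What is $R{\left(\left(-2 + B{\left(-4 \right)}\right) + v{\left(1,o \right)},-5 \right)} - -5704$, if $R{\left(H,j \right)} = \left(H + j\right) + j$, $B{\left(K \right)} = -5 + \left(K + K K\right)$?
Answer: $5700$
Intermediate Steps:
$v{\left(b,Q \right)} = b^{2}$
$B{\left(K \right)} = -5 + K + K^{2}$ ($B{\left(K \right)} = -5 + \left(K + K^{2}\right) = -5 + K + K^{2}$)
$R{\left(H,j \right)} = H + 2 j$
$R{\left(\left(-2 + B{\left(-4 \right)}\right) + v{\left(1,o \right)},-5 \right)} - -5704 = \left(\left(\left(-2 - \left(9 - 16\right)\right) + 1^{2}\right) + 2 \left(-5\right)\right) - -5704 = \left(\left(\left(-2 - -7\right) + 1\right) - 10\right) + 5704 = \left(\left(\left(-2 + 7\right) + 1\right) - 10\right) + 5704 = \left(\left(5 + 1\right) - 10\right) + 5704 = \left(6 - 10\right) + 5704 = -4 + 5704 = 5700$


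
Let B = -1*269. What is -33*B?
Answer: 8877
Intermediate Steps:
B = -269
-33*B = -33*(-269) = 8877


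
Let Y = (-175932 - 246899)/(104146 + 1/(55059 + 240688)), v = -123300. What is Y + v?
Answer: -3797871959867657/30800867063 ≈ -1.2330e+5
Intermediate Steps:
Y = -125050999757/30800867063 (Y = -422831/(104146 + 1/295747) = -422831/30800867063/295747 = -422831*295747/30800867063 = -125050999757/30800867063 ≈ -4.0600)
Y + v = -125050999757/30800867063 - 123300 = -3797871959867657/30800867063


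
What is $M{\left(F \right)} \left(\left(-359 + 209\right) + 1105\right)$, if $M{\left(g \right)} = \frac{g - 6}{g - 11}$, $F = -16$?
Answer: $\frac{21010}{27} \approx 778.15$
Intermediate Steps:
$M{\left(g \right)} = \frac{-6 + g}{-11 + g}$
$M{\left(F \right)} \left(\left(-359 + 209\right) + 1105\right) = \frac{-6 - 16}{-11 - 16} \left(\left(-359 + 209\right) + 1105\right) = \frac{1}{-27} \left(-22\right) \left(-150 + 1105\right) = \left(- \frac{1}{27}\right) \left(-22\right) 955 = \frac{22}{27} \cdot 955 = \frac{21010}{27}$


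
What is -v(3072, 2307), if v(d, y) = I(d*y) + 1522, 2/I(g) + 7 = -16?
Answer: -35004/23 ≈ -1521.9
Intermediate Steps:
I(g) = -2/23 (I(g) = 2/(-7 - 16) = 2/(-23) = 2*(-1/23) = -2/23)
v(d, y) = 35004/23 (v(d, y) = -2/23 + 1522 = 35004/23)
-v(3072, 2307) = -1*35004/23 = -35004/23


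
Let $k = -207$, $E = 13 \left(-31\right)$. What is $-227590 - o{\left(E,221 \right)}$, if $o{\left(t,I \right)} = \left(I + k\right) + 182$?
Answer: $-227786$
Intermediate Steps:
$E = -403$
$o{\left(t,I \right)} = -25 + I$ ($o{\left(t,I \right)} = \left(I - 207\right) + 182 = \left(-207 + I\right) + 182 = -25 + I$)
$-227590 - o{\left(E,221 \right)} = -227590 - \left(-25 + 221\right) = -227590 - 196 = -227786$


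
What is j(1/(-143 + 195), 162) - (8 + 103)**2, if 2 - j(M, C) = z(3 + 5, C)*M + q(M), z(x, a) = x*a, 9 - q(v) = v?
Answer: -642351/52 ≈ -12353.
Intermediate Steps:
q(v) = 9 - v
z(x, a) = a*x
j(M, C) = -7 + M - 8*C*M (j(M, C) = 2 - ((C*(3 + 5))*M + (9 - M)) = 2 - ((C*8)*M + (9 - M)) = 2 - ((8*C)*M + (9 - M)) = 2 - (8*C*M + (9 - M)) = 2 - (9 - M + 8*C*M) = 2 + (-9 + M - 8*C*M) = -7 + M - 8*C*M)
j(1/(-143 + 195), 162) - (8 + 103)**2 = (-7 + 1/(-143 + 195) - 8*162/(-143 + 195)) - (8 + 103)**2 = (-7 + 1/52 - 8*162/52) - 1*111**2 = (-7 + 1/52 - 8*162*1/52) - 1*12321 = (-7 + 1/52 - 324/13) - 12321 = -1659/52 - 12321 = -642351/52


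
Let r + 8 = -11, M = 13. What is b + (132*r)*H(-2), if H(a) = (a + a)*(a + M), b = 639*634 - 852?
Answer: 514626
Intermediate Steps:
r = -19 (r = -8 - 11 = -19)
b = 404274 (b = 405126 - 852 = 404274)
H(a) = 2*a*(13 + a) (H(a) = (a + a)*(a + 13) = (2*a)*(13 + a) = 2*a*(13 + a))
b + (132*r)*H(-2) = 404274 + (132*(-19))*(2*(-2)*(13 - 2)) = 404274 - 5016*(-2)*11 = 404274 - 2508*(-44) = 404274 + 110352 = 514626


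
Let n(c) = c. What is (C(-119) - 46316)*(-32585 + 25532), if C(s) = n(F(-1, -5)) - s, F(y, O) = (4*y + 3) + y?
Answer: 325841547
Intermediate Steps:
F(y, O) = 3 + 5*y (F(y, O) = (3 + 4*y) + y = 3 + 5*y)
C(s) = -2 - s (C(s) = (3 + 5*(-1)) - s = (3 - 5) - s = -2 - s)
(C(-119) - 46316)*(-32585 + 25532) = ((-2 - 1*(-119)) - 46316)*(-32585 + 25532) = ((-2 + 119) - 46316)*(-7053) = (117 - 46316)*(-7053) = -46199*(-7053) = 325841547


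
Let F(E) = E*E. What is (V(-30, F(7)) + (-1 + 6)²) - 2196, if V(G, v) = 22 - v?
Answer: -2198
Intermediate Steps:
F(E) = E²
(V(-30, F(7)) + (-1 + 6)²) - 2196 = ((22 - 1*7²) + (-1 + 6)²) - 2196 = ((22 - 1*49) + 5²) - 2196 = ((22 - 49) + 25) - 2196 = (-27 + 25) - 2196 = -2 - 2196 = -2198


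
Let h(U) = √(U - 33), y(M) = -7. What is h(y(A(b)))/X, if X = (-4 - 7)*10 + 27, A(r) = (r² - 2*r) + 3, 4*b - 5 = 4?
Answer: -2*I*√10/83 ≈ -0.076199*I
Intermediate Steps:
b = 9/4 (b = 5/4 + (¼)*4 = 5/4 + 1 = 9/4 ≈ 2.2500)
A(r) = 3 + r² - 2*r
h(U) = √(-33 + U)
X = -83 (X = -11*10 + 27 = -110 + 27 = -83)
h(y(A(b)))/X = √(-33 - 7)/(-83) = √(-40)*(-1/83) = (2*I*√10)*(-1/83) = -2*I*√10/83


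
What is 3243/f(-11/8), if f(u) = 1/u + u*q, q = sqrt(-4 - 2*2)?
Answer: -761024/5051 + 2877622*I*sqrt(2)/5051 ≈ -150.67 + 805.7*I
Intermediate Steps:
q = 2*I*sqrt(2) (q = sqrt(-4 - 4) = sqrt(-8) = 2*I*sqrt(2) ≈ 2.8284*I)
f(u) = 1/u + 2*I*u*sqrt(2) (f(u) = 1/u + u*(2*I*sqrt(2)) = 1/u + 2*I*u*sqrt(2))
3243/f(-11/8) = 3243/(1/(-11/8) + 2*I*(-11/8)*sqrt(2)) = 3243/(-8/11 - 11*I*sqrt(2)/4)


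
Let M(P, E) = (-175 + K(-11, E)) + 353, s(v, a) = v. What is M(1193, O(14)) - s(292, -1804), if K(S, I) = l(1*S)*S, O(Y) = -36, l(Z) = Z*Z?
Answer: -1445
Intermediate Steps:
l(Z) = Z²
K(S, I) = S³ (K(S, I) = (1*S)²*S = S²*S = S³)
M(P, E) = -1153 (M(P, E) = (-175 + (-11)³) + 353 = (-175 - 1331) + 353 = -1506 + 353 = -1153)
M(1193, O(14)) - s(292, -1804) = -1153 - 1*292 = -1153 - 292 = -1445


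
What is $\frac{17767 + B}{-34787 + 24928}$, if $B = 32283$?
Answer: $- \frac{50050}{9859} \approx -5.0766$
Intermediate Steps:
$\frac{17767 + B}{-34787 + 24928} = \frac{17767 + 32283}{-34787 + 24928} = \frac{50050}{-9859} = 50050 \left(- \frac{1}{9859}\right) = - \frac{50050}{9859}$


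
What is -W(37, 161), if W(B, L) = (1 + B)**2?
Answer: -1444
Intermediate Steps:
-W(37, 161) = -(1 + 37)**2 = -1*38**2 = -1*1444 = -1444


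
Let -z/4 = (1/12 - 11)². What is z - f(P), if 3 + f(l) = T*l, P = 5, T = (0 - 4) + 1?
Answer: -16513/36 ≈ -458.69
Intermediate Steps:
T = -3 (T = -4 + 1 = -3)
z = -17161/36 (z = -4*(1/12 - 11)² = -4*(-131/12)² = -4*17161/144 = -17161/36 ≈ -476.69)
f(l) = -3 - 3*l
z - f(P) = -17161/36 - (-3 - 3*5) = -17161/36 - (-3 - 15) = -17161/36 - 1*(-18) = -17161/36 + 18 = -16513/36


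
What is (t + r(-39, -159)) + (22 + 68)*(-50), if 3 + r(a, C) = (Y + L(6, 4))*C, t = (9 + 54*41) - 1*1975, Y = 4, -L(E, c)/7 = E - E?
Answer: -4891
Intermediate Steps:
L(E, c) = 0 (L(E, c) = -7*(E - E) = -7*0 = 0)
t = 248 (t = (9 + 2214) - 1975 = 2223 - 1975 = 248)
r(a, C) = -3 + 4*C (r(a, C) = -3 + (4 + 0)*C = -3 + 4*C)
(t + r(-39, -159)) + (22 + 68)*(-50) = (248 + (-3 + 4*(-159))) + (22 + 68)*(-50) = (248 + (-3 - 636)) + 90*(-50) = (248 - 639) - 4500 = -391 - 4500 = -4891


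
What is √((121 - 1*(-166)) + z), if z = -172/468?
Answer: 16*√1703/39 ≈ 16.930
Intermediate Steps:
z = -43/117 (z = -172*1/468 = -43/117 ≈ -0.36752)
√((121 - 1*(-166)) + z) = √((121 - 1*(-166)) - 43/117) = √((121 + 166) - 43/117) = √(287 - 43/117) = √(33536/117) = 16*√1703/39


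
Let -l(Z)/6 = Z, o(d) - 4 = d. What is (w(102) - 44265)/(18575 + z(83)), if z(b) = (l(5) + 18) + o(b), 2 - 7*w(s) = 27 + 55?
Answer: -61987/26110 ≈ -2.3741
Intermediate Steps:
o(d) = 4 + d
w(s) = -80/7 (w(s) = 2/7 - (27 + 55)/7 = 2/7 - 1/7*82 = 2/7 - 82/7 = -80/7)
l(Z) = -6*Z
z(b) = -8 + b (z(b) = (-6*5 + 18) + (4 + b) = (-30 + 18) + (4 + b) = -12 + (4 + b) = -8 + b)
(w(102) - 44265)/(18575 + z(83)) = (-80/7 - 44265)/(18575 + (-8 + 83)) = -309935/(7*(18575 + 75)) = -309935/7/18650 = -309935/7*1/18650 = -61987/26110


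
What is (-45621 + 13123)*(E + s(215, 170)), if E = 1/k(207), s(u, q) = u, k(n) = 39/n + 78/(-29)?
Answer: -34905256852/5005 ≈ -6.9741e+6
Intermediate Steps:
k(n) = -78/29 + 39/n (k(n) = 39/n + 78*(-1/29) = 39/n - 78/29 = -78/29 + 39/n)
E = -2001/5005 (E = 1/(-78/29 + 39/207) = 1/(-78/29 + 39*(1/207)) = 1/(-78/29 + 13/69) = 1/(-5005/2001) = -2001/5005 ≈ -0.39980)
(-45621 + 13123)*(E + s(215, 170)) = (-45621 + 13123)*(-2001/5005 + 215) = -32498*1074074/5005 = -34905256852/5005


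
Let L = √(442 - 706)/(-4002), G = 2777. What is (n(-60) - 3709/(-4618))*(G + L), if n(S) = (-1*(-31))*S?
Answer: -23842686067/4618 + 8585771*I*√66/9240618 ≈ -5.163e+6 + 7.5483*I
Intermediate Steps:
n(S) = 31*S
L = -I*√66/2001 (L = √(-264)*(-1/4002) = (2*I*√66)*(-1/4002) = -I*√66/2001 ≈ -0.00406*I)
(n(-60) - 3709/(-4618))*(G + L) = (31*(-60) - 3709/(-4618))*(2777 - I*√66/2001) = (-1860 - 3709*(-1/4618))*(2777 - I*√66/2001) = (-1860 + 3709/4618)*(2777 - I*√66/2001) = -8585771*(2777 - I*√66/2001)/4618 = -23842686067/4618 + 8585771*I*√66/9240618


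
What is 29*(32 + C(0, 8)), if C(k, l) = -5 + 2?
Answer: 841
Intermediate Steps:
C(k, l) = -3
29*(32 + C(0, 8)) = 29*(32 - 3) = 29*29 = 841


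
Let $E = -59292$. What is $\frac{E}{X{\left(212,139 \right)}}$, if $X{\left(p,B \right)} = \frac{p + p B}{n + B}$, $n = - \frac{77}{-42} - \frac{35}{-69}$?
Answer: $- \frac{19274841}{68264} \approx -282.36$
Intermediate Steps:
$n = \frac{323}{138}$ ($n = \left(-77\right) \left(- \frac{1}{42}\right) - - \frac{35}{69} = \frac{11}{6} + \frac{35}{69} = \frac{323}{138} \approx 2.3406$)
$X{\left(p,B \right)} = \frac{p + B p}{\frac{323}{138} + B}$ ($X{\left(p,B \right)} = \frac{p + p B}{\frac{323}{138} + B} = \frac{p + B p}{\frac{323}{138} + B}$)
$\frac{E}{X{\left(212,139 \right)}} = - \frac{59292}{138 \cdot 212 \frac{1}{323 + 138 \cdot 139} \left(1 + 139\right)} = - \frac{59292}{138 \cdot 212 \frac{1}{323 + 19182} \cdot 140} = - \frac{59292}{138 \cdot 212 \cdot \frac{1}{19505} \cdot 140} = - \frac{59292}{\frac{819168}{3901}} = \left(-59292\right) \frac{3901}{819168} = - \frac{19274841}{68264}$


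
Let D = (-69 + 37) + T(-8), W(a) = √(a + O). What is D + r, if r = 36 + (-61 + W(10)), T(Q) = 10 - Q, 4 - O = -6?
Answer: -39 + 2*√5 ≈ -34.528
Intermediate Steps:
O = 10 (O = 4 - 1*(-6) = 4 + 6 = 10)
W(a) = √(10 + a) (W(a) = √(a + 10) = √(10 + a))
r = -25 + 2*√5 (r = 36 + (-61 + √(10 + 10)) = 36 + (-61 + √20) = 36 + (-61 + 2*√5) = -25 + 2*√5 ≈ -20.528)
D = -14 (D = (-69 + 37) + (10 - 1*(-8)) = -32 + (10 + 8) = -32 + 18 = -14)
D + r = -14 + (-25 + 2*√5) = -39 + 2*√5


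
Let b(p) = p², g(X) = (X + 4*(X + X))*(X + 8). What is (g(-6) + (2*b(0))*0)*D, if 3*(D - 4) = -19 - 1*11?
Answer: 648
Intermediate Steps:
D = -6 (D = 4 + (-19 - 1*11)/3 = 4 + (-19 - 11)/3 = 4 + (⅓)*(-30) = 4 - 10 = -6)
g(X) = 9*X*(8 + X) (g(X) = (X + 4*(2*X))*(8 + X) = (X + 8*X)*(8 + X) = (9*X)*(8 + X) = 9*X*(8 + X))
(g(-6) + (2*b(0))*0)*D = (9*(-6)*(8 - 6) + (2*0²)*0)*(-6) = (9*(-6)*2 + (2*0)*0)*(-6) = (-108 + 0*0)*(-6) = (-108 + 0)*(-6) = -108*(-6) = 648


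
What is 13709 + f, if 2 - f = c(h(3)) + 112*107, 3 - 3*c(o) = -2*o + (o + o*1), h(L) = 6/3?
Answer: 1726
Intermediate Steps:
h(L) = 2 (h(L) = 6*(1/3) = 2)
c(o) = 1 (c(o) = 1 - (-2*o + (o + o*1))/3 = 1 - (-2*o + (o + o))/3 = 1 - (-2*o + 2*o)/3 = 1 - 1/3*0 = 1 + 0 = 1)
f = -11983 (f = 2 - (1 + 112*107) = 2 - (1 + 11984) = 2 - 1*11985 = 2 - 11985 = -11983)
13709 + f = 13709 - 11983 = 1726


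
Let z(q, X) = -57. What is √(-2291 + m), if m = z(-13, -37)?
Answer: 2*I*√587 ≈ 48.456*I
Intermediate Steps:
m = -57
√(-2291 + m) = √(-2291 - 57) = √(-2348) = 2*I*√587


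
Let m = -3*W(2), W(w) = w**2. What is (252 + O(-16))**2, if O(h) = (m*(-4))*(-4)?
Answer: 3600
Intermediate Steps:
m = -12 (m = -3*2**2 = -3*4 = -12)
O(h) = -192 (O(h) = -12*(-4)*(-4) = 48*(-4) = -192)
(252 + O(-16))**2 = (252 - 192)**2 = 60**2 = 3600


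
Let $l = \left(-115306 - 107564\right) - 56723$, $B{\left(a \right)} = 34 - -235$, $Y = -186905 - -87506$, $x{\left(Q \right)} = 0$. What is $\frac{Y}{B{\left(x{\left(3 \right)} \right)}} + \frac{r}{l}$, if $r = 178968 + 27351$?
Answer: $- \frac{27846764418}{75210517} \approx -370.25$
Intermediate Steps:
$Y = -99399$ ($Y = -186905 + 87506 = -99399$)
$B{\left(a \right)} = 269$ ($B{\left(a \right)} = 34 + 235 = 269$)
$l = -279593$ ($l = -222870 - 56723 = -279593$)
$r = 206319$
$\frac{Y}{B{\left(x{\left(3 \right)} \right)}} + \frac{r}{l} = - \frac{99399}{269} + \frac{206319}{-279593} = \left(-99399\right) \frac{1}{269} + 206319 \left(- \frac{1}{279593}\right) = - \frac{99399}{269} - \frac{206319}{279593} = - \frac{27846764418}{75210517}$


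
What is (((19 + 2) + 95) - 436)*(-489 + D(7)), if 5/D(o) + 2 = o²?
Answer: 7352960/47 ≈ 1.5645e+5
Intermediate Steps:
D(o) = 5/(-2 + o²)
(((19 + 2) + 95) - 436)*(-489 + D(7)) = (((19 + 2) + 95) - 436)*(-489 + 5/(-2 + 7²)) = ((21 + 95) - 436)*(-489 + 5/(-2 + 49)) = (116 - 436)*(-489 + 5/47) = -320*(-489 + 5*(1/47)) = -320*(-489 + 5/47) = -320*(-22978/47) = 7352960/47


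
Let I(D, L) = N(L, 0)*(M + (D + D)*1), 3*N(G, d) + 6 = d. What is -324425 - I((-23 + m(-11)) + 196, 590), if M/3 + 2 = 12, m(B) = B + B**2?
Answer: -323233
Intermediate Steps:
N(G, d) = -2 + d/3
M = 30 (M = -6 + 3*12 = -6 + 36 = 30)
I(D, L) = -60 - 4*D (I(D, L) = (-2 + (1/3)*0)*(30 + (D + D)*1) = (-2 + 0)*(30 + (2*D)*1) = -2*(30 + 2*D) = -60 - 4*D)
-324425 - I((-23 + m(-11)) + 196, 590) = -324425 - (-60 - 4*((-23 - 11*(1 - 11)) + 196)) = -324425 - (-60 - 4*((-23 - 11*(-10)) + 196)) = -324425 - (-60 - 4*((-23 + 110) + 196)) = -324425 - (-60 - 4*(87 + 196)) = -324425 - (-60 - 4*283) = -324425 - (-60 - 1132) = -324425 - 1*(-1192) = -324425 + 1192 = -323233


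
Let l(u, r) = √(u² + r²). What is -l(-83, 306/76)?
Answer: -5*√398845/38 ≈ -83.098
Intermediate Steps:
l(u, r) = √(r² + u²)
-l(-83, 306/76) = -√((306/76)² + (-83)²) = -√((306*(1/76))² + 6889) = -√((153/38)² + 6889) = -√(23409/1444 + 6889) = -√(9971125/1444) = -5*√398845/38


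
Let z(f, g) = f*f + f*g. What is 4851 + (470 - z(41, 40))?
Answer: 2000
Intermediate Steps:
z(f, g) = f² + f*g
4851 + (470 - z(41, 40)) = 4851 + (470 - 41*(41 + 40)) = 4851 + (470 - 41*81) = 4851 + (470 - 1*3321) = 4851 + (470 - 3321) = 4851 - 2851 = 2000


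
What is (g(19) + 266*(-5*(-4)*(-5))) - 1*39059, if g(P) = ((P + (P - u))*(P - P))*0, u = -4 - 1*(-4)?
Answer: -65659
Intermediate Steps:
u = 0 (u = -4 + 4 = 0)
g(P) = 0 (g(P) = ((P + (P - 1*0))*(P - P))*0 = ((P + (P + 0))*0)*0 = ((P + P)*0)*0 = ((2*P)*0)*0 = 0*0 = 0)
(g(19) + 266*(-5*(-4)*(-5))) - 1*39059 = (0 + 266*(-5*(-4)*(-5))) - 1*39059 = (0 + 266*(20*(-5))) - 39059 = (0 + 266*(-100)) - 39059 = (0 - 26600) - 39059 = -26600 - 39059 = -65659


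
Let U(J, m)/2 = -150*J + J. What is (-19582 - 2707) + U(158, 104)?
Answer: -69373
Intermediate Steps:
U(J, m) = -298*J (U(J, m) = 2*(-150*J + J) = 2*(-149*J) = -298*J)
(-19582 - 2707) + U(158, 104) = (-19582 - 2707) - 298*158 = -22289 - 47084 = -69373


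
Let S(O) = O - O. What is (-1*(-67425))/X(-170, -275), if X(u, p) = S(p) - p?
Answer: 2697/11 ≈ 245.18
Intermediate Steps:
S(O) = 0
X(u, p) = -p (X(u, p) = 0 - p = -p)
(-1*(-67425))/X(-170, -275) = (-1*(-67425))/((-1*(-275))) = 67425/275 = 67425*(1/275) = 2697/11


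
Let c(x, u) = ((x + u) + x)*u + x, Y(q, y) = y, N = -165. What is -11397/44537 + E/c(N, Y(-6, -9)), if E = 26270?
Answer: 15366152/1736943 ≈ 8.8467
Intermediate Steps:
c(x, u) = x + u*(u + 2*x) (c(x, u) = ((u + x) + x)*u + x = (u + 2*x)*u + x = u*(u + 2*x) + x = x + u*(u + 2*x))
-11397/44537 + E/c(N, Y(-6, -9)) = -11397/44537 + 26270/(-165 + (-9)² + 2*(-9)*(-165)) = -11397*1/44537 + 26270/(-165 + 81 + 2970) = -11397/44537 + 26270/2886 = -11397/44537 + 26270*(1/2886) = -11397/44537 + 355/39 = 15366152/1736943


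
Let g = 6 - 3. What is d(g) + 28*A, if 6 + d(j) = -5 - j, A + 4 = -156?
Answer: -4494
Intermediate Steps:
A = -160 (A = -4 - 156 = -160)
g = 3
d(j) = -11 - j (d(j) = -6 + (-5 - j) = -11 - j)
d(g) + 28*A = (-11 - 1*3) + 28*(-160) = (-11 - 3) - 4480 = -14 - 4480 = -4494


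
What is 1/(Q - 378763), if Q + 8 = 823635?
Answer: 1/444864 ≈ 2.2479e-6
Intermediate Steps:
Q = 823627 (Q = -8 + 823635 = 823627)
1/(Q - 378763) = 1/(823627 - 378763) = 1/444864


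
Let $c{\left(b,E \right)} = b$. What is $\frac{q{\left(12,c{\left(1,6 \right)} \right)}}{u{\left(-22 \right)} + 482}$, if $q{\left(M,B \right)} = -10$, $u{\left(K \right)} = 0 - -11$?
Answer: $- \frac{10}{493} \approx -0.020284$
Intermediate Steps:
$u{\left(K \right)} = 11$ ($u{\left(K \right)} = 0 + 11 = 11$)
$\frac{q{\left(12,c{\left(1,6 \right)} \right)}}{u{\left(-22 \right)} + 482} = - \frac{10}{11 + 482} = - \frac{10}{493}$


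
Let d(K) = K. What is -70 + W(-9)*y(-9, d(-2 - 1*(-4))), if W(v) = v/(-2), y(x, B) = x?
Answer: -221/2 ≈ -110.50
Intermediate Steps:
W(v) = -v/2 (W(v) = v*(-1/2) = -v/2)
-70 + W(-9)*y(-9, d(-2 - 1*(-4))) = -70 - 1/2*(-9)*(-9) = -70 + (9/2)*(-9) = -70 - 81/2 = -221/2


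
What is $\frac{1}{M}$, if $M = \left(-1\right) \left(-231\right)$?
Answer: $\frac{1}{231} \approx 0.004329$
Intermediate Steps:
$M = 231$
$\frac{1}{M} = \frac{1}{231}$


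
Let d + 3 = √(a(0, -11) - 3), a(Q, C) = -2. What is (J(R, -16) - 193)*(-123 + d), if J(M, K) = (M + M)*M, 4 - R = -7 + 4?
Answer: 11970 - 95*I*√5 ≈ 11970.0 - 212.43*I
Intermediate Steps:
R = 7 (R = 4 - (-7 + 4) = 4 - 1*(-3) = 4 + 3 = 7)
J(M, K) = 2*M² (J(M, K) = (2*M)*M = 2*M²)
d = -3 + I*√5 (d = -3 + √(-2 - 3) = -3 + √(-5) = -3 + I*√5 ≈ -3.0 + 2.2361*I)
(J(R, -16) - 193)*(-123 + d) = (2*7² - 193)*(-123 + (-3 + I*√5)) = (2*49 - 193)*(-126 + I*√5) = (98 - 193)*(-126 + I*√5) = -95*(-126 + I*√5) = 11970 - 95*I*√5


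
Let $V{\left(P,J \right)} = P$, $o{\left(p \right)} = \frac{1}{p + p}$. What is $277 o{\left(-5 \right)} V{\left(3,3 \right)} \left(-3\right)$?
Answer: $\frac{2493}{10} \approx 249.3$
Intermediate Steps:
$o{\left(p \right)} = \frac{1}{2 p}$
$277 o{\left(-5 \right)} V{\left(3,3 \right)} \left(-3\right) = 277 \frac{1}{2 \left(-5\right)} 3 \left(-3\right) = 277 \cdot \frac{1}{2} \left(- \frac{1}{5}\right) 3 \left(-3\right) = 277 \left(- \frac{1}{10}\right) 3 \left(-3\right) = 277 \left(\left(- \frac{3}{10}\right) \left(-3\right)\right) = 277 \cdot \frac{9}{10} = \frac{2493}{10}$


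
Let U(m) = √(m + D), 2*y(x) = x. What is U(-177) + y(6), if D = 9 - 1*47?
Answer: 3 + I*√215 ≈ 3.0 + 14.663*I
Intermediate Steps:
D = -38 (D = 9 - 47 = -38)
y(x) = x/2
U(m) = √(-38 + m) (U(m) = √(m - 38) = √(-38 + m))
U(-177) + y(6) = √(-38 - 177) + (½)*6 = √(-215) + 3 = I*√215 + 3 = 3 + I*√215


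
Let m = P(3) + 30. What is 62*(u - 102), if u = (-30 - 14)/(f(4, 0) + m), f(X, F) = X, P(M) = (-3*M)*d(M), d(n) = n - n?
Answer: -108872/17 ≈ -6404.2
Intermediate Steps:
d(n) = 0
P(M) = 0 (P(M) = -3*M*0 = 0)
m = 30 (m = 0 + 30 = 30)
u = -22/17 (u = (-30 - 14)/(4 + 30) = -44/34 = -44*1/34 = -22/17 ≈ -1.2941)
62*(u - 102) = 62*(-22/17 - 102) = 62*(-1756/17) = -108872/17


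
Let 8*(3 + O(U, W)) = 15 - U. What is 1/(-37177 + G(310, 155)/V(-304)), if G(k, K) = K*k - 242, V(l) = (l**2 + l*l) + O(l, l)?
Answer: -1478951/54982578863 ≈ -2.6899e-5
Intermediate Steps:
O(U, W) = -9/8 - U/8 (O(U, W) = -3 + (15 - U)/8 = -3 + (15/8 - U/8) = -9/8 - U/8)
V(l) = -9/8 + 2*l**2 - l/8 (V(l) = (l**2 + l*l) + (-9/8 - l/8) = (l**2 + l**2) + (-9/8 - l/8) = 2*l**2 + (-9/8 - l/8) = -9/8 + 2*l**2 - l/8)
G(k, K) = -242 + K*k
1/(-37177 + G(310, 155)/V(-304)) = 1/(-37177 + (-242 + 155*310)/(-9/8 + 2*(-304)**2 - 1/8*(-304))) = 1/(-37177 + (-242 + 48050)/(-9/8 + 2*92416 + 38)) = 1/(-37177 + 47808/(-9/8 + 184832 + 38)) = 1/(-37177 + 47808/(1478951/8)) = 1/(-37177 + 47808*(8/1478951)) = 1/(-37177 + 382464/1478951) = 1/(-54982578863/1478951) = -1478951/54982578863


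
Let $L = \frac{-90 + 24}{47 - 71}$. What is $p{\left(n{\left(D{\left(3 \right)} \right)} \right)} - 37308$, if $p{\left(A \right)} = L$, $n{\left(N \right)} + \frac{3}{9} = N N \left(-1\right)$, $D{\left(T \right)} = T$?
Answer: $- \frac{149221}{4} \approx -37305.0$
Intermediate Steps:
$L = \frac{11}{4}$ ($L = - \frac{66}{-24} = \left(-66\right) \left(- \frac{1}{24}\right) = \frac{11}{4} \approx 2.75$)
$n{\left(N \right)} = - \frac{1}{3} - N^{2}$ ($n{\left(N \right)} = - \frac{1}{3} + N N \left(-1\right) = - \frac{1}{3} + N^{2} \left(-1\right) = - \frac{1}{3} - N^{2}$)
$p{\left(A \right)} = \frac{11}{4}$
$p{\left(n{\left(D{\left(3 \right)} \right)} \right)} - 37308 = \frac{11}{4} - 37308 = - \frac{149221}{4}$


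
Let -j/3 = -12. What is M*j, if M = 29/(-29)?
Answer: -36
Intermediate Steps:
M = -1 (M = 29*(-1/29) = -1)
j = 36 (j = -3*(-12) = 36)
M*j = -1*36 = -36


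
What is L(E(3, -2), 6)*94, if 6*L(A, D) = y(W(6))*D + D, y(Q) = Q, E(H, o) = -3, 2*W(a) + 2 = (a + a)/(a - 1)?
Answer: 564/5 ≈ 112.80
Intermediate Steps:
W(a) = -1 + a/(-1 + a) (W(a) = -1 + ((a + a)/(a - 1))/2 = -1 + ((2*a)/(-1 + a))/2 = -1 + (2*a/(-1 + a))/2 = -1 + a/(-1 + a))
L(A, D) = D/5 (L(A, D) = (D/(-1 + 6) + D)/6 = (D/5 + D)/6 = (6*D/5)/6 = D/5)
L(E(3, -2), 6)*94 = ((⅕)*6)*94 = (6/5)*94 = 564/5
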